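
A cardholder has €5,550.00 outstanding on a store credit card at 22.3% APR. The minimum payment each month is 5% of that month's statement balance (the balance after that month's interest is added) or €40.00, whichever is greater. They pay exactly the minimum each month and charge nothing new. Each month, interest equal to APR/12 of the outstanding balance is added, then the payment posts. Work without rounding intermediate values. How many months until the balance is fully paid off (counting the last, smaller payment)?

85 months

Monthly rate r = 22.3%/12 = 1.85833% = 0.0185833.
While 5% of the post-interest balance exceeds €40.00, each month B ← (B·(1+r))·(1 − 0.05), i.e. B shrinks by the factor (1+r)·0.95 = 0.96765.
This holds for months 1–60. Entering month 61 the balance is €771.80; 5% of the post-interest balance is now below €40.00, so the flat €40.00 minimum applies from here.
From month 61 a fixed €40.00 at rate r clears €771.80 in 25 more payments. Total: 60 + 25 = 85 months.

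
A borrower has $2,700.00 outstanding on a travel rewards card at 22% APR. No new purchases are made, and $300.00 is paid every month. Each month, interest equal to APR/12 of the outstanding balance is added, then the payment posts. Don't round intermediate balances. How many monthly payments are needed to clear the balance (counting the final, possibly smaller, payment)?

Monthly rate r = 22%/12 = 1.83333% = 0.0183333.
Recurrence: B ← B·(1+r) − $300.00.
Month 1: interest $49.50; balance after payment $2,449.50.
Month 2: interest $44.91; balance after payment $2,194.41.
Closed form: n = −ln(1 − rB₀/P)/ln(1+r) = −ln(0.835)/ln(1.01833) ≈ 9.926, so the balance reaches zero during payment 10.

10 months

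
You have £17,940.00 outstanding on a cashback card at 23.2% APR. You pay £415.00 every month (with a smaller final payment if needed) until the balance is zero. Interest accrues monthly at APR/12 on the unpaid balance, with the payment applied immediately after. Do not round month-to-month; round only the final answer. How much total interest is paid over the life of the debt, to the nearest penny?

£21,210.28

Monthly rate r = 23.2%/12 = 1.93333% = 0.0193333.
Payoff takes n = ⌈−ln(1 − rB₀/P)/ln(1+r)⌉ = ⌈94.336⌉ = 95 payments; the last is £140.28.
Total paid = 94·£415.00 + £140.28 = £39,150.28.
Total interest = total paid − principal = £39,150.28 − £17,940.00 = £21,210.28.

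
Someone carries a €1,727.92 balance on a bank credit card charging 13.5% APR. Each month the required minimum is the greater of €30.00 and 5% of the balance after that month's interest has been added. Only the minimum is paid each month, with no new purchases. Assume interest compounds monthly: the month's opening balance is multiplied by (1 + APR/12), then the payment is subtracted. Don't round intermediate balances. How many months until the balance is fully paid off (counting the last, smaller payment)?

Monthly rate r = 13.5%/12 = 1.125% = 0.01125.
While 5% of the post-interest balance exceeds €30.00, each month B ← (B·(1+r))·(1 − 0.05), i.e. B shrinks by the factor (1+r)·0.95 = 0.96069.
This holds for months 1–27. Entering month 28 the balance is €585.12; 5% of the post-interest balance is now below €30.00, so the flat €30.00 minimum applies from here.
From month 28 a fixed €30.00 at rate r clears €585.12 in 23 more payments. Total: 27 + 23 = 50 months.

50 months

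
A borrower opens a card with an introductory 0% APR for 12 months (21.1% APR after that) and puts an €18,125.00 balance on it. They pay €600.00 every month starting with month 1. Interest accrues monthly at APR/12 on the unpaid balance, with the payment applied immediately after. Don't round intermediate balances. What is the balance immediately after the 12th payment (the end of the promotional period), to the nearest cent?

€10,925.00

Promo months 1–12 at r₀ = 0%/12 = 0; months 13+ at r₁ = 21.1%/12 = 0.0175833.
After month 12 (no interest yet): B = €18,125.00 − 12·€600.00 = €10,925.00.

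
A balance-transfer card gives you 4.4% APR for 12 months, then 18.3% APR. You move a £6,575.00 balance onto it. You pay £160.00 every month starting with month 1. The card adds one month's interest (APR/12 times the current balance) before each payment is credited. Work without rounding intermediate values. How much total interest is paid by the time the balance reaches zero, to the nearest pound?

£2,019

Promo months 1–12 at r₀ = 4.4%/12 = 0.00366667; months 13+ at r₁ = 18.3%/12 = 0.01525.
After month 12: iterate B ← B·(1+r₀) − £160.00 for 12 months → £4,911.01.
Then at r₁ with £160.00/mo: n₂ = −ln(1 − r₁·B/P)/ln(1+r₁) ≈ 41.71 → 42 more payments.
Total paid = 53·£160.00 + £113.71 = £8,593.71; interest = £8,593.71 − £6,575.00 = £2,018.71.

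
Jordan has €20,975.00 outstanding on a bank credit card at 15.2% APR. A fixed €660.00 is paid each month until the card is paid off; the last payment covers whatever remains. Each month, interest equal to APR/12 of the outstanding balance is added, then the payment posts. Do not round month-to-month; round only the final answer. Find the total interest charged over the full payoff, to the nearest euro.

€6,034

Monthly rate r = 15.2%/12 = 1.26667% = 0.0126667.
Payoff takes n = ⌈−ln(1 − rB₀/P)/ln(1+r)⌉ = ⌈40.922⌉ = 41 payments; the last is €608.59.
Total paid = 40·€660.00 + €608.59 = €27,008.59.
Total interest = total paid − principal = €27,008.59 − €20,975.00 = €6,033.59.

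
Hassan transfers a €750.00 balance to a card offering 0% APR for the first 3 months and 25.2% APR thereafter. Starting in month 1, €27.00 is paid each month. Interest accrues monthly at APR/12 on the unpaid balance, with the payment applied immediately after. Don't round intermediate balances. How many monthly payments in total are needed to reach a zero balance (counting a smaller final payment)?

39 months

Promo months 1–3 at r₀ = 0%/12 = 0; months 4+ at r₁ = 25.2%/12 = 0.021.
After month 3 (no interest yet): B = €750.00 − 3·€27.00 = €669.00.
Then at r₁ with €27.00/mo: n₂ = −ln(1 − r₁·B/P)/ln(1+r₁) ≈ 35.35 → 36 more payments.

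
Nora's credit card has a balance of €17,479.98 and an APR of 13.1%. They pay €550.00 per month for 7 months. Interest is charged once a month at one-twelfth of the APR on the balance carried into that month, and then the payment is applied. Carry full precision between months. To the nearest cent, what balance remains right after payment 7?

€14,881.89

Monthly rate r = 13.1%/12 = 1.09167% = 0.0109167.
Each month: B ← B·(1+r) − €550.00.
Month 1: interest €190.82; balance after payment €17,120.80.
Month 2: interest €186.90; balance after payment €16,757.71.
Month 3: interest €182.94; balance after payment €16,390.64.
Month 4: interest €178.93; balance after payment €16,019.57.
Month 5: interest €174.88; balance after payment €15,644.46.
Month 6: interest €170.79; balance after payment €15,265.24.
Month 7: interest €166.65; balance after payment €14,881.89.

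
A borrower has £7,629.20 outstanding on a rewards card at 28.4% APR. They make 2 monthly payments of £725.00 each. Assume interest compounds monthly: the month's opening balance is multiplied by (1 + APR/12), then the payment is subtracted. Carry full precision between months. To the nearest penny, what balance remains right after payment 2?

£6,527.43

Monthly rate r = 28.4%/12 = 2.36667% = 0.0236667.
Each month: B ← B·(1+r) − £725.00.
Month 1: interest £180.56; balance after payment £7,084.76.
Month 2: interest £167.67; balance after payment £6,527.43.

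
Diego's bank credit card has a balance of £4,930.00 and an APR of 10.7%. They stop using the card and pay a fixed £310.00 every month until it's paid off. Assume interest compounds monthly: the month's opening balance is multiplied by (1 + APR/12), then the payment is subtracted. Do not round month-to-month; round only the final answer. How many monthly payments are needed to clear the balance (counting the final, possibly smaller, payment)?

18 months

Monthly rate r = 10.7%/12 = 0.891667% = 0.00891667.
Recurrence: B ← B·(1+r) − £310.00.
Month 1: interest £43.96; balance after payment £4,663.96.
Month 2: interest £41.59; balance after payment £4,395.55.
Closed form: n = −ln(1 − rB₀/P)/ln(1+r) = −ln(0.8582)/ln(1.00892) ≈ 17.227, so the balance reaches zero during payment 18.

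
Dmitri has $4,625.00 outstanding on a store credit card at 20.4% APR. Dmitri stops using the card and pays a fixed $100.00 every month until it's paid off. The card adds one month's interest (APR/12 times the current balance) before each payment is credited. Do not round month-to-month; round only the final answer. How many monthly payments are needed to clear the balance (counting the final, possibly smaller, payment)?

Monthly rate r = 20.4%/12 = 1.7% = 0.017.
Recurrence: B ← B·(1+r) − $100.00.
Month 1: interest $78.62; balance after payment $4,603.62.
Month 2: interest $78.26; balance after payment $4,581.89.
Closed form: n = −ln(1 − rB₀/P)/ln(1+r) = −ln(0.21375)/ln(1.017) ≈ 91.531, so the balance reaches zero during payment 92.

92 payments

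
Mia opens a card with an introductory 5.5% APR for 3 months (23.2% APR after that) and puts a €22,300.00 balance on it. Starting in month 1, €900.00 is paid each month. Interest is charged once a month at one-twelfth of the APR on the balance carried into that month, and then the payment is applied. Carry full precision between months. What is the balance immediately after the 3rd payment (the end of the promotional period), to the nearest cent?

Promo months 1–3 at r₀ = 5.5%/12 = 0.00458333; months 4+ at r₁ = 23.2%/12 = 0.0193333.
After month 3: iterate B ← B·(1+r₀) − €900.00 for 3 months → €19,895.64.

€19,895.64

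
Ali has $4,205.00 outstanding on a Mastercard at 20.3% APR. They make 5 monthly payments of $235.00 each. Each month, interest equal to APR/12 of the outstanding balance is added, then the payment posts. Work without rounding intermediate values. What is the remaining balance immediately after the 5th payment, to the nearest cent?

Monthly rate r = 20.3%/12 = 1.69167% = 0.0169167.
Each month: B ← B·(1+r) − $235.00.
Month 1: interest $71.13; balance after payment $4,041.13.
Month 2: interest $68.36; balance after payment $3,874.50.
Month 3: interest $65.54; balance after payment $3,705.04.
Month 4: interest $62.68; balance after payment $3,532.72.
Month 5: interest $59.76; balance after payment $3,357.48.

$3,357.48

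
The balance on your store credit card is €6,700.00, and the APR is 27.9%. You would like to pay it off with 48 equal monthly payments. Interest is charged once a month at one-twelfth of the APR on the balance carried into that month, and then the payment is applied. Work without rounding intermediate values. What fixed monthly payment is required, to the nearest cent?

€233.13

Monthly rate r = 27.9%/12 = 2.325% = 0.02325.
Level-payment amortization: P = B₀·r / (1 − (1+r)^(−n)) = 6700.00·0.02325 / (1 − 1.02325^(−48)).
Denominator 1 − (1+r)^(−48) = 0.668200413.
P = 155.775 / 0.668200413 ≈ 233.13.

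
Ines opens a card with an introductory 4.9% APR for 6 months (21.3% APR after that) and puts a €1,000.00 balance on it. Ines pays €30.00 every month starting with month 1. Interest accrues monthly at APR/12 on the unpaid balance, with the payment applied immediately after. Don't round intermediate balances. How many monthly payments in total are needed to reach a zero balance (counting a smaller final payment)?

Promo months 1–6 at r₀ = 4.9%/12 = 0.00408333; months 7+ at r₁ = 21.3%/12 = 0.01775.
After month 6: iterate B ← B·(1+r₀) − €30.00 for 6 months → €842.90.
Then at r₁ with €30.00/mo: n₂ = −ln(1 − r₁·B/P)/ln(1+r₁) ≈ 39.25 → 40 more payments.

46 payments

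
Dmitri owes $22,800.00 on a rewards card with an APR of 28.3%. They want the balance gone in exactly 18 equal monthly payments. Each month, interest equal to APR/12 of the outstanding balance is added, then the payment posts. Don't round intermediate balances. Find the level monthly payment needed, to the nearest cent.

Monthly rate r = 28.3%/12 = 2.35833% = 0.0235833.
Level-payment amortization: P = B₀·r / (1 − (1+r)^(−n)) = 22800.00·0.0235833 / (1 − 1.02358^(−18)).
Denominator 1 − (1+r)^(−18) = 0.342671753.
P = 537.7 / 0.342671753 ≈ 1569.14.

$1,569.14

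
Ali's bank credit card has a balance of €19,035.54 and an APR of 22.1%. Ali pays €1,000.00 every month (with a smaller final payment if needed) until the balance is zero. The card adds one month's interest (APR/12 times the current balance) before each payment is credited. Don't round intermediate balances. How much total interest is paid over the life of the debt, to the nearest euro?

Monthly rate r = 22.1%/12 = 1.84167% = 0.0184167.
Payoff takes n = ⌈−ln(1 − rB₀/P)/ln(1+r)⌉ = ⌈23.654⌉ = 24 payments; the last is €655.90.
Total paid = 23·€1,000.00 + €655.90 = €23,655.90.
Total interest = total paid − principal = €23,655.90 − €19,035.54 = €4,620.36.

€4,620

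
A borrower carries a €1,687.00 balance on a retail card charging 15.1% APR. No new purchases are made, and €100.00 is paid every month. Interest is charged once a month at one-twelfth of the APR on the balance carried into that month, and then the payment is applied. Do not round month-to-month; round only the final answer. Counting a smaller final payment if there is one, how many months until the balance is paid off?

Monthly rate r = 15.1%/12 = 1.25833% = 0.0125833.
Recurrence: B ← B·(1+r) − €100.00.
Month 1: interest €21.23; balance after payment €1,608.23.
Month 2: interest €20.24; balance after payment €1,528.46.
Closed form: n = −ln(1 − rB₀/P)/ln(1+r) = −ln(0.78772)/ln(1.01258) ≈ 19.082, so the balance reaches zero during payment 20.

20 payments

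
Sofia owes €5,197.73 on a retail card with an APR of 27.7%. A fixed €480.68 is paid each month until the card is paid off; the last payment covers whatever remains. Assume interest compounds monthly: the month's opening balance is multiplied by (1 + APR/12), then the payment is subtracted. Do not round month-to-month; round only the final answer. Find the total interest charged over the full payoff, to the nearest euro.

€852

Monthly rate r = 27.7%/12 = 2.30833% = 0.0230833.
Payoff takes n = ⌈−ln(1 − rB₀/P)/ln(1+r)⌉ = ⌈12.583⌉ = 13 payments; the last is €281.61.
Total paid = 12·€480.68 + €281.61 = €6,049.77.
Total interest = total paid − principal = €6,049.77 − €5,197.73 = €852.04.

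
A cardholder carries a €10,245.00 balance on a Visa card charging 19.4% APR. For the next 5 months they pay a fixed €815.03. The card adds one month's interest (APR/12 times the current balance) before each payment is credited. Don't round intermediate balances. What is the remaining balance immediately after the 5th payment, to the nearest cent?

Monthly rate r = 19.4%/12 = 1.61667% = 0.0161667.
Each month: B ← B·(1+r) − €815.03.
Month 1: interest €165.63; balance after payment €9,595.60.
Month 2: interest €155.13; balance after payment €8,935.70.
Month 3: interest €144.46; balance after payment €8,265.13.
Month 4: interest €133.62; balance after payment €7,583.72.
Month 5: interest €122.60; balance after payment €6,891.29.

€6,891.29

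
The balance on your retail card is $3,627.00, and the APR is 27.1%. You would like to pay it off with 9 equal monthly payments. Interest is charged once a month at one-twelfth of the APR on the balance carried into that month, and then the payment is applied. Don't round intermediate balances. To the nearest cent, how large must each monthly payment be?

Monthly rate r = 27.1%/12 = 2.25833% = 0.0225833.
Level-payment amortization: P = B₀·r / (1 − (1+r)^(−n)) = 3627.00·0.0225833 / (1 − 1.02258^(−9)).
Denominator 1 − (1+r)^(−9) = 0.182078528.
P = 81.9098 / 0.182078528 ≈ 449.86.

$449.86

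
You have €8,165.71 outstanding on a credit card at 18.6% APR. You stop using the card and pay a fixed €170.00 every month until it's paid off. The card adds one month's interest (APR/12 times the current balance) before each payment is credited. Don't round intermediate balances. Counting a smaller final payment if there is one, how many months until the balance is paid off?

Monthly rate r = 18.6%/12 = 1.55% = 0.0155.
Recurrence: B ← B·(1+r) − €170.00.
Month 1: interest €126.57; balance after payment €8,122.28.
Month 2: interest €125.90; balance after payment €8,078.17.
Closed form: n = −ln(1 − rB₀/P)/ln(1+r) = −ln(0.25548)/ln(1.0155) ≈ 88.720, so the balance reaches zero during payment 89.

89 payments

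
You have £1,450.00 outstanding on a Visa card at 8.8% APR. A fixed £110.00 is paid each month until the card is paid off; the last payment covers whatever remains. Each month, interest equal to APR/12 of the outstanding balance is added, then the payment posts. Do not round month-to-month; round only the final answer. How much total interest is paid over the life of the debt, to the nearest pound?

£81

Monthly rate r = 8.8%/12 = 0.733333% = 0.00733333.
Payoff takes n = ⌈−ln(1 − rB₀/P)/ln(1+r)⌉ = ⌈13.914⌉ = 14 payments; the last is £100.57.
Total paid = 13·£110.00 + £100.57 = £1,530.57.
Total interest = total paid − principal = £1,530.57 − £1,450.00 = £80.57.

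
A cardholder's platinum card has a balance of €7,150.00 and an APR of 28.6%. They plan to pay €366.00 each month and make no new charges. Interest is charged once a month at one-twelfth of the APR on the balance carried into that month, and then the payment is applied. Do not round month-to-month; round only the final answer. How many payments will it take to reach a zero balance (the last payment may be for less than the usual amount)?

27 months

Monthly rate r = 28.6%/12 = 2.38333% = 0.0238333.
Recurrence: B ← B·(1+r) − €366.00.
Month 1: interest €170.41; balance after payment €6,954.41.
Month 2: interest €165.75; balance after payment €6,754.16.
Closed form: n = −ln(1 − rB₀/P)/ln(1+r) = −ln(0.5344)/ln(1.02383) ≈ 26.603, so the balance reaches zero during payment 27.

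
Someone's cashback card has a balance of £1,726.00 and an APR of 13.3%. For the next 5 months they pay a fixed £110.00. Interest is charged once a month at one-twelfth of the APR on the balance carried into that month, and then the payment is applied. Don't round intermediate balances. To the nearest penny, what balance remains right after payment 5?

Monthly rate r = 13.3%/12 = 1.10833% = 0.0110833.
Each month: B ← B·(1+r) − £110.00.
Month 1: interest £19.13; balance after payment £1,635.13.
Month 2: interest £18.12; balance after payment £1,543.25.
Month 3: interest £17.10; balance after payment £1,450.36.
Month 4: interest £16.07; balance after payment £1,356.43.
Month 5: interest £15.03; balance after payment £1,261.47.

£1,261.47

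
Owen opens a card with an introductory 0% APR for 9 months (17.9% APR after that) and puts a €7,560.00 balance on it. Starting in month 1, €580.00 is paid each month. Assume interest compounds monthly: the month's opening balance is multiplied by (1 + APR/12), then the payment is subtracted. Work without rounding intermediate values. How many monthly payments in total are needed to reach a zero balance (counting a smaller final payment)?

14 payments

Promo months 1–9 at r₀ = 0%/12 = 0; months 10+ at r₁ = 17.9%/12 = 0.0149167.
After month 9 (no interest yet): B = €7,560.00 − 9·€580.00 = €2,340.00.
Then at r₁ with €580.00/mo: n₂ = −ln(1 − r₁·B/P)/ln(1+r₁) ≈ 4.19 → 5 more payments.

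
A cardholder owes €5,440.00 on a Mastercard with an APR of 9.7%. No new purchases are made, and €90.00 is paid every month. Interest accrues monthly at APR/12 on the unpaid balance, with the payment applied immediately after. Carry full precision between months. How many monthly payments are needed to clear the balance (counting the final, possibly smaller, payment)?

Monthly rate r = 9.7%/12 = 0.808333% = 0.00808333.
Recurrence: B ← B·(1+r) − €90.00.
Month 1: interest €43.97; balance after payment €5,393.97.
Month 2: interest €43.60; balance after payment €5,347.57.
Closed form: n = −ln(1 − rB₀/P)/ln(1+r) = −ln(0.51141)/ln(1.00808) ≈ 83.294, so the balance reaches zero during payment 84.

84 payments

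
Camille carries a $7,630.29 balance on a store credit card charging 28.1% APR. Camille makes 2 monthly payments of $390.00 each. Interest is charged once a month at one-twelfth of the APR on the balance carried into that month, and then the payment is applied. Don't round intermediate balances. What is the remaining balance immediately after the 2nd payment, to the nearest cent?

$7,202.69

Monthly rate r = 28.1%/12 = 2.34167% = 0.0234167.
Each month: B ← B·(1+r) − $390.00.
Month 1: interest $178.68; balance after payment $7,418.97.
Month 2: interest $173.73; balance after payment $7,202.69.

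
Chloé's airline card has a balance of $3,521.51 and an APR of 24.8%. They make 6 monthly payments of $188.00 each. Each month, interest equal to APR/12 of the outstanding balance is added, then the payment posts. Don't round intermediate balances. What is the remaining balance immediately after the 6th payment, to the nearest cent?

Monthly rate r = 24.8%/12 = 2.06667% = 0.0206667.
Each month: B ← B·(1+r) − $188.00.
Month 1: interest $72.78; balance after payment $3,406.29.
Month 2: interest $70.40; balance after payment $3,288.68.
Month 3: interest $67.97; balance after payment $3,168.65.
Month 4: interest $65.49; balance after payment $3,046.14.
Month 5: interest $62.95; balance after payment $2,921.09.
Month 6: interest $60.37; balance after payment $2,793.46.

$2,793.46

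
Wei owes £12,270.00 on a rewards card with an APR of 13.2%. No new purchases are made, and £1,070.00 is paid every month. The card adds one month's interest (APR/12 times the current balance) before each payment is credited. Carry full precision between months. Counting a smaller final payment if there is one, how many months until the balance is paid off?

13 months

Monthly rate r = 13.2%/12 = 1.1% = 0.011.
Recurrence: B ← B·(1+r) − £1,070.00.
Month 1: interest £134.97; balance after payment £11,334.97.
Month 2: interest £124.68; balance after payment £10,389.65.
Closed form: n = −ln(1 − rB₀/P)/ln(1+r) = −ln(0.87386)/ln(1.011) ≈ 12.325, so the balance reaches zero during payment 13.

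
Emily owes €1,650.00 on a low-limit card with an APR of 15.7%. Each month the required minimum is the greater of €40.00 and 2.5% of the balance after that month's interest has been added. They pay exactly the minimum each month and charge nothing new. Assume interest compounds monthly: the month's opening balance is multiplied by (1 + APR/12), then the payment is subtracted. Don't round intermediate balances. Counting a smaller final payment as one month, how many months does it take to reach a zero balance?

60 months

Monthly rate r = 15.7%/12 = 1.30833% = 0.0130833.
While 2.5% of the post-interest balance exceeds €40.00, each month B ← (B·(1+r))·(1 − 0.025), i.e. B shrinks by the factor (1+r)·0.975 = 0.98776.
This holds for months 1–4. Entering month 5 the balance is €1,570.66; 2.5% of the post-interest balance is now below €40.00, so the flat €40.00 minimum applies from here.
From month 5 a fixed €40.00 at rate r clears €1,570.66 in 56 more payments. Total: 4 + 56 = 60 months.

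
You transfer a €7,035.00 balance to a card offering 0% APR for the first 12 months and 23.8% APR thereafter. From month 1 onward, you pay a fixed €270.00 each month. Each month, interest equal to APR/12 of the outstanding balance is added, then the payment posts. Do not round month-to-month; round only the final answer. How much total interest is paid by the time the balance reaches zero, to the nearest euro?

Promo months 1–12 at r₀ = 0%/12 = 0; months 13+ at r₁ = 23.8%/12 = 0.0198333.
After month 12 (no interest yet): B = €7,035.00 − 12·€270.00 = €3,795.00.
Then at r₁ with €270.00/mo: n₂ = −ln(1 − r₁·B/P)/ln(1+r₁) ≈ 16.64 → 17 more payments.
Total paid = 28·€270.00 + €173.39 = €7,733.39; interest = €7,733.39 − €7,035.00 = €698.39.

€698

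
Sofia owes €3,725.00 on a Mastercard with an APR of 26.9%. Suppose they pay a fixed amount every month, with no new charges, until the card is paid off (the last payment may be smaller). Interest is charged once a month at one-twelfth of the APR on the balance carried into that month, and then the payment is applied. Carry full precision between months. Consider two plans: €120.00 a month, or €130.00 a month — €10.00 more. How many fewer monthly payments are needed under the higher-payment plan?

Monthly rate r = 26.9%/12 = 2.24167% = 0.0224167.
At €120.00/mo: n = ⌈−ln(1 − rB₀/P)/ln(1+r)⌉ = 54 payments (last €82.96); total interest = total paid − €3,725.00 = €2,717.96.
At €130.00/mo: 47 payments (last €49.29); total interest €2,304.29.
Payments saved = 54 − 47 = 7.

7 fewer payments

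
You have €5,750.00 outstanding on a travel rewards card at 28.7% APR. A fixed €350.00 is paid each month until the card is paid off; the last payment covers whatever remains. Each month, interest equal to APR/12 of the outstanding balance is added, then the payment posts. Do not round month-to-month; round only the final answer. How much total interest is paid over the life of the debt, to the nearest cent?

€1,641.17

Monthly rate r = 28.7%/12 = 2.39167% = 0.0239167.
Payoff takes n = ⌈−ln(1 − rB₀/P)/ln(1+r)⌉ = ⌈21.116⌉ = 22 payments; the last is €41.17.
Total paid = 21·€350.00 + €41.17 = €7,391.17.
Total interest = total paid − principal = €7,391.17 − €5,750.00 = €1,641.17.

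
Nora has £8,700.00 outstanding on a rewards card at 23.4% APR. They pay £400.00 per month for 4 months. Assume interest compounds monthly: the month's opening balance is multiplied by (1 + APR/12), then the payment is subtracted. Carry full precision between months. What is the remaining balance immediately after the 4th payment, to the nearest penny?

Monthly rate r = 23.4%/12 = 1.95% = 0.0195.
Each month: B ← B·(1+r) − £400.00.
Month 1: interest £169.65; balance after payment £8,469.65.
Month 2: interest £165.16; balance after payment £8,234.81.
Month 3: interest £160.58; balance after payment £7,995.39.
Month 4: interest £155.91; balance after payment £7,751.30.

£7,751.30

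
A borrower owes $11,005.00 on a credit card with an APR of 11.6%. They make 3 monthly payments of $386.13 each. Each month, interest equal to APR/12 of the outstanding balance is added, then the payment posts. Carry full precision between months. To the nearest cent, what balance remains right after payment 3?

Monthly rate r = 11.6%/12 = 0.966667% = 0.00966667.
Each month: B ← B·(1+r) − $386.13.
Month 1: interest $106.38; balance after payment $10,725.25.
Month 2: interest $103.68; balance after payment $10,442.80.
Month 3: interest $100.95; balance after payment $10,157.62.

$10,157.62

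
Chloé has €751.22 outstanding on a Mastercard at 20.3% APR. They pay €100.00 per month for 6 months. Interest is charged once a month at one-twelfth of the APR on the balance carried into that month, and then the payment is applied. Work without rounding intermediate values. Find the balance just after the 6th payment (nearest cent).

Monthly rate r = 20.3%/12 = 1.69167% = 0.0169167.
Each month: B ← B·(1+r) − €100.00.
Month 1: interest €12.71; balance after payment €663.93.
Month 2: interest €11.23; balance after payment €575.16.
Month 3: interest €9.73; balance after payment €484.89.
Month 4: interest €8.20; balance after payment €393.09.
Month 5: interest €6.65; balance after payment €299.74.
Month 6: interest €5.07; balance after payment €204.81.

€204.81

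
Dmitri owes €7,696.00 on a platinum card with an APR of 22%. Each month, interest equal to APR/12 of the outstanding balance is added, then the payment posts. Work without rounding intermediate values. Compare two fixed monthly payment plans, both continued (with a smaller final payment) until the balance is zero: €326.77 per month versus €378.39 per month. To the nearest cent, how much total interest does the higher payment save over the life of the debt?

Monthly rate r = 22%/12 = 1.83333% = 0.0183333.
At €326.77/mo: n = ⌈−ln(1 − rB₀/P)/ln(1+r)⌉ = 32 payments (last €37.41); total interest = total paid − €7,696.00 = €2,471.28.
At €378.39/mo: 26 payments (last €259.67); total interest €2,023.42.
Interest saved = €2,471.28 − €2,023.42 = €447.86.

€447.86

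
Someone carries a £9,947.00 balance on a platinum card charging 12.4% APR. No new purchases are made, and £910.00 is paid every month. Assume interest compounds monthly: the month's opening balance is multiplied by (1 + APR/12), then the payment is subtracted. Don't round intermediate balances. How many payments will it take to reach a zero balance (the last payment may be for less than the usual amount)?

Monthly rate r = 12.4%/12 = 1.03333% = 0.0103333.
Recurrence: B ← B·(1+r) − £910.00.
Month 1: interest £102.79; balance after payment £9,139.79.
Month 2: interest £94.44; balance after payment £8,324.23.
Closed form: n = −ln(1 − rB₀/P)/ln(1+r) = −ln(0.88705)/ln(1.01033) ≈ 11.659, so the balance reaches zero during payment 12.

12 months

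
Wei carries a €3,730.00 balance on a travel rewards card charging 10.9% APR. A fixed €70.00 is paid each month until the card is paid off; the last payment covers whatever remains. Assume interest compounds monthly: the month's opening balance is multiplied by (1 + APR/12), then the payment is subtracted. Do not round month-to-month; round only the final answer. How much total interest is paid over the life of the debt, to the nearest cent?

Monthly rate r = 10.9%/12 = 0.908333% = 0.00908333.
Payoff takes n = ⌈−ln(1 − rB₀/P)/ln(1+r)⌉ = ⌈73.175⌉ = 74 payments; the last is €12.29.
Total paid = 73·€70.00 + €12.29 = €5,122.29.
Total interest = total paid − principal = €5,122.29 − €3,730.00 = €1,392.29.

€1,392.29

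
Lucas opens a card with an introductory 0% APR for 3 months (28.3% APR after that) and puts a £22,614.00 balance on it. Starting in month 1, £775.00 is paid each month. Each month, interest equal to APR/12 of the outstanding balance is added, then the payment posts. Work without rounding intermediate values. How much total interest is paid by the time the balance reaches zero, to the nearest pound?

£11,656

Promo months 1–3 at r₀ = 0%/12 = 0; months 4+ at r₁ = 28.3%/12 = 0.0235833.
After month 3 (no interest yet): B = £22,614.00 − 3·£775.00 = £20,289.00.
Then at r₁ with £775.00/mo: n₂ = −ln(1 − r₁·B/P)/ln(1+r₁) ≈ 41.22 → 42 more payments.
Total paid = 44·£775.00 + £169.93 = £34,269.93; interest = £34,269.93 − £22,614.00 = £11,655.93.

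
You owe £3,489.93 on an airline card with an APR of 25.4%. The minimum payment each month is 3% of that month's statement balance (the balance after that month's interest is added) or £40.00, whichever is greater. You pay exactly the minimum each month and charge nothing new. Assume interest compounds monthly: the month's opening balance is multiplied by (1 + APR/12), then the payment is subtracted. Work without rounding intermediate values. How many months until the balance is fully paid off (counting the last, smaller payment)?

160 months

Monthly rate r = 25.4%/12 = 2.11667% = 0.0211667.
While 3% of the post-interest balance exceeds £40.00, each month B ← (B·(1+r))·(1 − 0.03), i.e. B shrinks by the factor (1+r)·0.97 = 0.99053.
This holds for months 1–104. Entering month 105 the balance is £1,297.56; 3% of the post-interest balance is now below £40.00, so the flat £40.00 minimum applies from here.
From month 105 a fixed £40.00 at rate r clears £1,297.56 in 56 more payments. Total: 104 + 56 = 160 months.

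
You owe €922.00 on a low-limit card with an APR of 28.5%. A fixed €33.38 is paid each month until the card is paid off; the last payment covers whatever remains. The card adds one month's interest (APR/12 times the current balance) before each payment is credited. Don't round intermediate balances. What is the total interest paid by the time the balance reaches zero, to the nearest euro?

€596

Monthly rate r = 28.5%/12 = 2.375% = 0.02375.
Payoff takes n = ⌈−ln(1 − rB₀/P)/ln(1+r)⌉ = ⌈45.463⌉ = 46 payments; the last is €15.57.
Total paid = 45·€33.38 + €15.57 = €1,517.67.
Total interest = total paid − principal = €1,517.67 − €922.00 = €595.67.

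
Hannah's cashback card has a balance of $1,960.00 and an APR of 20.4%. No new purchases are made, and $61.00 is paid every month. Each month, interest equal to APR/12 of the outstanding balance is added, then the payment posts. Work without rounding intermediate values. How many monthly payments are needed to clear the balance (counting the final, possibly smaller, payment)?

47 payments

Monthly rate r = 20.4%/12 = 1.7% = 0.017.
Recurrence: B ← B·(1+r) − $61.00.
Month 1: interest $33.32; balance after payment $1,932.32.
Month 2: interest $32.85; balance after payment $1,904.17.
Closed form: n = −ln(1 − rB₀/P)/ln(1+r) = −ln(0.45377)/ln(1.017) ≈ 46.874, so the balance reaches zero during payment 47.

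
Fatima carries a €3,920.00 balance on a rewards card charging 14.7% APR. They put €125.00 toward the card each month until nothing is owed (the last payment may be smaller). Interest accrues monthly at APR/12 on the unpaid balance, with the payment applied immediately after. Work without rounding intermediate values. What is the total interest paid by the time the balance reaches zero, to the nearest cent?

€1,056.96

Monthly rate r = 14.7%/12 = 1.225% = 0.01225.
Payoff takes n = ⌈−ln(1 − rB₀/P)/ln(1+r)⌉ = ⌈39.815⌉ = 40 payments; the last is €101.96.
Total paid = 39·€125.00 + €101.96 = €4,976.96.
Total interest = total paid − principal = €4,976.96 − €3,920.00 = €1,056.96.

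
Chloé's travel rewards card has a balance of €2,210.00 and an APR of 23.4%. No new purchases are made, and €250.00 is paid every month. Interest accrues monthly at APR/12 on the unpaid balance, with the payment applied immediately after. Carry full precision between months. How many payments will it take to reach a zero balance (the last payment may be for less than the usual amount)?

Monthly rate r = 23.4%/12 = 1.95% = 0.0195.
Recurrence: B ← B·(1+r) − €250.00.
Month 1: interest €43.09; balance after payment €2,003.09.
Month 2: interest €39.06; balance after payment €1,792.16.
Closed form: n = −ln(1 − rB₀/P)/ln(1+r) = −ln(0.82762)/ln(1.0195) ≈ 9.797, so the balance reaches zero during payment 10.

10 months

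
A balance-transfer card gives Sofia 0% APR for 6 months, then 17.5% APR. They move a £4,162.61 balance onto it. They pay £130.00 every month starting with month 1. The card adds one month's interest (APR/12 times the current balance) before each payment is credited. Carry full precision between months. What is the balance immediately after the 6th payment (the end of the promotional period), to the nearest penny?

Promo months 1–6 at r₀ = 0%/12 = 0; months 7+ at r₁ = 17.5%/12 = 0.0145833.
After month 6 (no interest yet): B = £4,162.61 − 6·£130.00 = £3,382.61.

£3,382.61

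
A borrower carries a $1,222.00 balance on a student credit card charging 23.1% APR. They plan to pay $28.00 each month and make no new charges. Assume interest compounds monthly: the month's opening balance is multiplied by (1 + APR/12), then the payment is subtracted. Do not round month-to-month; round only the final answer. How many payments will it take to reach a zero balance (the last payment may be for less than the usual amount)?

Monthly rate r = 23.1%/12 = 1.925% = 0.01925.
Recurrence: B ← B·(1+r) − $28.00.
Month 1: interest $23.52; balance after payment $1,217.52.
Month 2: interest $23.44; balance after payment $1,212.96.
Closed form: n = −ln(1 − rB₀/P)/ln(1+r) = −ln(0.15988)/ln(1.01925) ≈ 96.153, so the balance reaches zero during payment 97.

97 months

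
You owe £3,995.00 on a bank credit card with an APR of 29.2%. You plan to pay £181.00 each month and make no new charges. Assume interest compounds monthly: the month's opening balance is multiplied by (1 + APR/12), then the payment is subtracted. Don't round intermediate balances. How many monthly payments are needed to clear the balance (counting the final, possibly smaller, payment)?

Monthly rate r = 29.2%/12 = 2.43333% = 0.0243333.
Recurrence: B ← B·(1+r) − £181.00.
Month 1: interest £97.21; balance after payment £3,911.21.
Month 2: interest £95.17; balance after payment £3,825.38.
Closed form: n = −ln(1 − rB₀/P)/ln(1+r) = −ln(0.46292)/ln(1.02433) ≈ 32.036, so the balance reaches zero during payment 33.

33 payments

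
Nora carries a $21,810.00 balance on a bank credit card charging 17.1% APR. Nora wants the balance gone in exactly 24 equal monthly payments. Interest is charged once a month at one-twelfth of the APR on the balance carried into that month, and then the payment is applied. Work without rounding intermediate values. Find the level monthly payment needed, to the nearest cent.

Monthly rate r = 17.1%/12 = 1.425% = 0.01425.
Level-payment amortization: P = B₀·r / (1 − (1+r)^(−n)) = 21810.00·0.01425 / (1 − 1.01425^(−24)).
Denominator 1 − (1+r)^(−24) = 0.287935053.
P = 310.793 / 0.287935053 ≈ 1079.38.

$1,079.38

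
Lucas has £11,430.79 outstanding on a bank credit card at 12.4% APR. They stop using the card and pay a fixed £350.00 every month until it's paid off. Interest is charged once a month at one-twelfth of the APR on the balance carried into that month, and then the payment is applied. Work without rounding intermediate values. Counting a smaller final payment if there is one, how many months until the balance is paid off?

41 months

Monthly rate r = 12.4%/12 = 1.03333% = 0.0103333.
Recurrence: B ← B·(1+r) − £350.00.
Month 1: interest £118.12; balance after payment £11,198.91.
Month 2: interest £115.72; balance after payment £10,964.63.
Closed form: n = −ln(1 − rB₀/P)/ln(1+r) = −ln(0.66252)/ln(1.01033) ≈ 40.048, so the balance reaches zero during payment 41.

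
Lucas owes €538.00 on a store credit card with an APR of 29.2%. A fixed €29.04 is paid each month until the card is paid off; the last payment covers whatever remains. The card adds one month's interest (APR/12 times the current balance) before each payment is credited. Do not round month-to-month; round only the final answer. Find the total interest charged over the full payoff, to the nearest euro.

€186

Monthly rate r = 29.2%/12 = 2.43333% = 0.0243333.
Payoff takes n = ⌈−ln(1 − rB₀/P)/ln(1+r)⌉ = ⌈24.927⌉ = 25 payments; the last is €26.95.
Total paid = 24·€29.04 + €26.95 = €723.91.
Total interest = total paid − principal = €723.91 − €538.00 = €185.91.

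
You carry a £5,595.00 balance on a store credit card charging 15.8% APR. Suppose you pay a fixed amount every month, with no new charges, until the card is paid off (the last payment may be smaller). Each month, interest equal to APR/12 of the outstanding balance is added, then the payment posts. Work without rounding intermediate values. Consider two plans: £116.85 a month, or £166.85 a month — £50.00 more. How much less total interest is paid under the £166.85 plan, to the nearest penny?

Monthly rate r = 15.8%/12 = 1.31667% = 0.0131667.
At £116.85/mo: n = ⌈−ln(1 − rB₀/P)/ln(1+r)⌉ = 77 payments (last £11.86); total interest = total paid − £5,595.00 = £3,297.46.
At £166.85/mo: 45 payments (last £89.34); total interest £1,835.74.
Interest saved = £3,297.46 − £1,835.74 = £1,461.72.

£1,461.72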